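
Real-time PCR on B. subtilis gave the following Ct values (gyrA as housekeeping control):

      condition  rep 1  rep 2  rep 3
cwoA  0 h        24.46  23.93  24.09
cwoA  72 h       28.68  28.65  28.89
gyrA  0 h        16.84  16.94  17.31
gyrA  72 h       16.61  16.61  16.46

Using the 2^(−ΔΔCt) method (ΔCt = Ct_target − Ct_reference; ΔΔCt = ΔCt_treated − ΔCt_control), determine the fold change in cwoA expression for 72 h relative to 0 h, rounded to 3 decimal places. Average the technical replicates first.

0.030

Mean Ct: cwoA 0 h 24.160; cwoA 72 h 28.740; gyrA 0 h 17.030; gyrA 72 h 16.560
ΔCt(0 h) = 24.160 − 17.030 = 7.130
ΔCt(72 h) = 28.740 − 16.560 = 12.180
ΔΔCt = 12.180 − 7.130 = 5.050
Fold change = 2^(−5.050) = 0.0302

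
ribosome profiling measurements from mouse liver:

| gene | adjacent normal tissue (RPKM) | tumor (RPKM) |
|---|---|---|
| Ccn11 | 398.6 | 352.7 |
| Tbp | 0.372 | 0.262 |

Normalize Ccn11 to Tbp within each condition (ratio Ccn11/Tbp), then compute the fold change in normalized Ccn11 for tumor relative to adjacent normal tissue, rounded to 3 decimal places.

1.256

Ccn11/Tbp (adjacent normal tissue) = 398.6 / 0.372 = 1071.5
Ccn11/Tbp (tumor) = 352.7 / 0.262 = 1346.2
Fold change = 1346.2 / 1071.5 = 1.2563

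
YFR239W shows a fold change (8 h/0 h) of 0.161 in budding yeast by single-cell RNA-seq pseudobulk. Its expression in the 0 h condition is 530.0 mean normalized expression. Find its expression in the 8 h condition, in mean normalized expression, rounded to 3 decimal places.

85.330

8 h expression = 530.0 × 0.161 = 85.330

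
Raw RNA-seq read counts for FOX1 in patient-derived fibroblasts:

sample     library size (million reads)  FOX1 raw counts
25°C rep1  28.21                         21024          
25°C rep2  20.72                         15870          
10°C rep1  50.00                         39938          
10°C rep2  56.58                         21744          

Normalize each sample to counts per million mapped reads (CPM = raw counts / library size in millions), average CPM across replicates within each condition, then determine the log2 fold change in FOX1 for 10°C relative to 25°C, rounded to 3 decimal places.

-0.353

CPM(25°C rep1) = 21024 / 28.21 = 745.2676
CPM(25°C rep2) = 15870 / 20.72 = 765.9266
CPM(10°C rep1) = 39938 / 50.00 = 798.7600
CPM(10°C rep2) = 21744 / 56.58 = 384.3054
mean CPM(25°C) = 755.5971; mean CPM(10°C) = 591.5327
Fold change = 591.5327 / 755.5971 = 0.78287
log2(0.78287) = -0.3532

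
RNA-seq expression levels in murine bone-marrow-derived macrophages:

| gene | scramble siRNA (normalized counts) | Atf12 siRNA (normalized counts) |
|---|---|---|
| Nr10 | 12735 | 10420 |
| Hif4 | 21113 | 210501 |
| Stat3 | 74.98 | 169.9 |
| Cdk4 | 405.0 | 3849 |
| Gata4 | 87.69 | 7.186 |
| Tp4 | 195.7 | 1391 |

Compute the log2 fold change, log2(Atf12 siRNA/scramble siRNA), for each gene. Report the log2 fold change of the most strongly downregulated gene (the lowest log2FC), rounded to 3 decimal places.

log2(10420/12735) = -0.289  (Nr10)
log2(210501/21113) = 3.318  (Hif4)
log2(169.9/74.98) = 1.180  (Stat3)
log2(3849/405.0) = 3.248  (Cdk4)
log2(7.186/87.69) = -3.609  (Gata4)
log2(1391/195.7) = 2.829  (Tp4)
Gata4 is most strongly downregulated.

-3.609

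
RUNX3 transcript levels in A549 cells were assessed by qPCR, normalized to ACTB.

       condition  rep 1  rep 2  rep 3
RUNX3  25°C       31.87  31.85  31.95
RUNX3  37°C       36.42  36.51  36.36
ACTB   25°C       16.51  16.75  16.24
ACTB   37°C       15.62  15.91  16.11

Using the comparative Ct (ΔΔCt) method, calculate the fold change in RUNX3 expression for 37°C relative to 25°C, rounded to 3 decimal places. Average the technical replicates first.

Mean Ct: RUNX3 25°C 31.890; RUNX3 37°C 36.430; ACTB 25°C 16.500; ACTB 37°C 15.880
ΔCt(25°C) = 31.890 − 16.500 = 15.390
ΔCt(37°C) = 36.430 − 15.880 = 20.550
ΔΔCt = 20.550 − 15.390 = 5.160
Fold change = 2^(−5.160) = 0.0280

0.028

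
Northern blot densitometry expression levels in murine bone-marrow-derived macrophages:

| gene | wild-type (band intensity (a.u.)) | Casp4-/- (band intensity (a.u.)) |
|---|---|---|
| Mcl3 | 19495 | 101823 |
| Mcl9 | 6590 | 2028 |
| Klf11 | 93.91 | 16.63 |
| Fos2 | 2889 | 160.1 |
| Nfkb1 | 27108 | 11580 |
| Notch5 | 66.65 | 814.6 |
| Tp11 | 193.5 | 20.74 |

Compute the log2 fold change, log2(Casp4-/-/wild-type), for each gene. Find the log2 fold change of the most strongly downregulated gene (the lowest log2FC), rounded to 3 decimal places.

-4.174

log2(101823/19495) = 2.385  (Mcl3)
log2(2028/6590) = -1.700  (Mcl9)
log2(16.63/93.91) = -2.497  (Klf11)
log2(160.1/2889) = -4.174  (Fos2)
log2(11580/27108) = -1.227  (Nfkb1)
log2(814.6/66.65) = 3.611  (Notch5)
log2(20.74/193.5) = -3.222  (Tp11)
Fos2 is most strongly downregulated.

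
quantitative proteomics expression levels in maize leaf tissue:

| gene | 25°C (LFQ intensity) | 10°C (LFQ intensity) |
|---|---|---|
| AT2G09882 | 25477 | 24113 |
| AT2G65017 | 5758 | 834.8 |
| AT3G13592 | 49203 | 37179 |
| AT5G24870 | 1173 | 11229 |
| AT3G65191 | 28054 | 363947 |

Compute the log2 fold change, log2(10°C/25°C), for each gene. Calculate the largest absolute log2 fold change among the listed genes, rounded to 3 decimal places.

3.697

log2(24113/25477) = -0.079  (AT2G09882)
log2(834.8/5758) = -2.786  (AT2G65017)
log2(37179/49203) = -0.404  (AT3G13592)
log2(11229/1173) = 3.259  (AT5G24870)
log2(363947/28054) = 3.697  (AT3G65191)
The largest magnitude belongs to AT3G65191.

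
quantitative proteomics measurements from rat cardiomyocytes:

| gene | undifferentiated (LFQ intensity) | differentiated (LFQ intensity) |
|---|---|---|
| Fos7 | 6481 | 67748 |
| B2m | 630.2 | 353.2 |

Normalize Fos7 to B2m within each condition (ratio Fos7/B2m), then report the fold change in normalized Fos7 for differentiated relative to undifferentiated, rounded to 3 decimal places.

Fos7/B2m (undifferentiated) = 6481 / 630.2 = 10.284
Fos7/B2m (differentiated) = 67748 / 353.2 = 191.81
Fold change = 191.81 / 10.284 = 18.6514

18.651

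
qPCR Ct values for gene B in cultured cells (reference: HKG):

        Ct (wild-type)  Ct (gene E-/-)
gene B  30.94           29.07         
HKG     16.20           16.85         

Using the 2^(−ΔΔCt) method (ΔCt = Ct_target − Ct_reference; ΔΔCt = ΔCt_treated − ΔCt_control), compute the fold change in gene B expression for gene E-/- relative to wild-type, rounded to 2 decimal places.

ΔCt(wild-type) = 30.940 − 16.200 = 14.740
ΔCt(gene E-/-) = 29.070 − 16.850 = 12.220
ΔΔCt = 12.220 − 14.740 = -2.520
Fold change = 2^(−(-2.520)) = 2^2.520 = 5.736

5.74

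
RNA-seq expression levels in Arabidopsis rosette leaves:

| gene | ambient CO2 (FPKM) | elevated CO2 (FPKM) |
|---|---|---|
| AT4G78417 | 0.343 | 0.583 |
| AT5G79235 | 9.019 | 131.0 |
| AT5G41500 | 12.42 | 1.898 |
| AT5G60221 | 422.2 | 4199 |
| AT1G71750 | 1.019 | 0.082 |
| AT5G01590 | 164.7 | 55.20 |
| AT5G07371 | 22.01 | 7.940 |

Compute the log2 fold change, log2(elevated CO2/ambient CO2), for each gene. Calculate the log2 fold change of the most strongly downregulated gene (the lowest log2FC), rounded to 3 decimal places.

log2(0.583/0.343) = 0.765  (AT4G78417)
log2(131.0/9.019) = 3.860  (AT5G79235)
log2(1.898/12.42) = -2.710  (AT5G41500)
log2(4199/422.2) = 3.314  (AT5G60221)
log2(0.082/1.019) = -3.635  (AT1G71750)
log2(55.20/164.7) = -1.577  (AT5G01590)
log2(7.940/22.01) = -1.471  (AT5G07371)
AT1G71750 is most strongly downregulated.

-3.635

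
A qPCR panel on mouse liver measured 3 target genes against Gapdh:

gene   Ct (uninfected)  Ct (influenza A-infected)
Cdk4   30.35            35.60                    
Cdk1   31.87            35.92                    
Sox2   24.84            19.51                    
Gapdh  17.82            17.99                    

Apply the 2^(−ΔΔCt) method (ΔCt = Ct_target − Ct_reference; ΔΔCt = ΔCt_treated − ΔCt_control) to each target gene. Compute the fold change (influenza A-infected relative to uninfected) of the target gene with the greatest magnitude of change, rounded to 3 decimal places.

Cdk4: ΔΔCt = (35.60−17.99) − (30.35−17.82) = 17.61 − 12.53 = 5.08; fold change = 2^-5.08 = 0.030
Cdk1: ΔΔCt = (35.92−17.99) − (31.87−17.82) = 17.93 − 14.05 = 3.88; fold change = 2^-3.88 = 0.068
Sox2: ΔΔCt = (19.51−17.99) − (24.84−17.82) = 1.52 − 7.02 = -5.50; fold change = 2^5.50 = 45.255
Sox2 has the largest |ΔΔCt| = 5.50.

45.255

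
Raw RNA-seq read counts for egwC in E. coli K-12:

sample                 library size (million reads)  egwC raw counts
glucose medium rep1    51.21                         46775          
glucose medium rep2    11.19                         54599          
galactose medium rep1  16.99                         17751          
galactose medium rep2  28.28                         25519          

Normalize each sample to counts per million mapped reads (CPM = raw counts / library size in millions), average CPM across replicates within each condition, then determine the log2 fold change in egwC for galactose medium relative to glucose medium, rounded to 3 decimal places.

-1.573

CPM(glucose medium rep1) = 46775 / 51.21 = 913.3958
CPM(glucose medium rep2) = 54599 / 11.19 = 4879.2672
CPM(galactose medium rep1) = 17751 / 16.99 = 1044.7911
CPM(galactose medium rep2) = 25519 / 28.28 = 902.3692
mean CPM(glucose medium) = 2896.3315; mean CPM(galactose medium) = 973.5801
Fold change = 973.5801 / 2896.3315 = 0.33614
log2(0.33614) = -1.5729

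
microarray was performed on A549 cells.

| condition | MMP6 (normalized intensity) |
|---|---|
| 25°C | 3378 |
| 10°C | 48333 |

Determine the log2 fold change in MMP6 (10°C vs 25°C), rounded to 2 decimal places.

3.84

Fold change = 48333 / 3378 = 14.3082
log2(14.3082) = 3.839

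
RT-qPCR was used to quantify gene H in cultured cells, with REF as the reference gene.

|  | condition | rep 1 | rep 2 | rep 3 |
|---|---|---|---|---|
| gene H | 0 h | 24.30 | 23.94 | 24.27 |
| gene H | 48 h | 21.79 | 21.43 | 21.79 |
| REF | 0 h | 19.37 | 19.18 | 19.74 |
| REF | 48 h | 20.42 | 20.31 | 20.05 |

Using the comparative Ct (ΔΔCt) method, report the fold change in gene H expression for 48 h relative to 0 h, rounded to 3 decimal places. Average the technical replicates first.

10.056

Mean Ct: gene H 0 h 24.170; gene H 48 h 21.670; REF 0 h 19.430; REF 48 h 20.260
ΔCt(0 h) = 24.170 − 19.430 = 4.740
ΔCt(48 h) = 21.670 − 20.260 = 1.410
ΔΔCt = 1.410 − 4.740 = -3.330
Fold change = 2^(−(-3.330)) = 2^3.330 = 10.0561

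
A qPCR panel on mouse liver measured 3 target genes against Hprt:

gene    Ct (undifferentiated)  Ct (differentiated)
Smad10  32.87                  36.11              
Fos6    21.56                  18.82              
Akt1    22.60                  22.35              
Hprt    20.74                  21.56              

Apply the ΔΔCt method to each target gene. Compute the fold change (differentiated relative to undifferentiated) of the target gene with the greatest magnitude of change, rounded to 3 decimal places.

Smad10: ΔΔCt = (36.11−21.56) − (32.87−20.74) = 14.55 − 12.13 = 2.42; fold change = 2^-2.42 = 0.187
Fos6: ΔΔCt = (18.82−21.56) − (21.56−20.74) = -2.74 − 0.82 = -3.56; fold change = 2^3.56 = 11.794
Akt1: ΔΔCt = (22.35−21.56) − (22.60−20.74) = 0.79 − 1.86 = -1.07; fold change = 2^1.07 = 2.099
Fos6 has the largest |ΔΔCt| = 3.56.

11.794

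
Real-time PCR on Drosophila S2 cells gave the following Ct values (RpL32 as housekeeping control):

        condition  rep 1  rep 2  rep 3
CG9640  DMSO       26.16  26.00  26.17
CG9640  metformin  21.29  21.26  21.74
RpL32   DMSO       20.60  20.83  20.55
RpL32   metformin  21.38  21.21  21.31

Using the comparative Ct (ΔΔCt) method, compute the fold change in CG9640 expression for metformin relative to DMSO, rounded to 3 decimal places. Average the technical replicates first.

39.947

Mean Ct: CG9640 DMSO 26.110; CG9640 metformin 21.430; RpL32 DMSO 20.660; RpL32 metformin 21.300
ΔCt(DMSO) = 26.110 − 20.660 = 5.450
ΔCt(metformin) = 21.430 − 21.300 = 0.130
ΔΔCt = 0.130 − 5.450 = -5.320
Fold change = 2^(−(-5.320)) = 2^5.320 = 39.9466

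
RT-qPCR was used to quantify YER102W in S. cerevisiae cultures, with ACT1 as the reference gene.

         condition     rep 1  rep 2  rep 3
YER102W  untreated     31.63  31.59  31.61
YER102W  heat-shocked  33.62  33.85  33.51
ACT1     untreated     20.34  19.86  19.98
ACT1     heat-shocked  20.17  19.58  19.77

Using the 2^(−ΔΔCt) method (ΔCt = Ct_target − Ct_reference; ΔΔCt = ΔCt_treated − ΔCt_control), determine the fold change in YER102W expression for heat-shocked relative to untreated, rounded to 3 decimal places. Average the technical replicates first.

Mean Ct: YER102W untreated 31.610; YER102W heat-shocked 33.660; ACT1 untreated 20.060; ACT1 heat-shocked 19.840
ΔCt(untreated) = 31.610 − 20.060 = 11.550
ΔCt(heat-shocked) = 33.660 − 19.840 = 13.820
ΔΔCt = 13.820 − 11.550 = 2.270
Fold change = 2^(−2.270) = 0.2073

0.207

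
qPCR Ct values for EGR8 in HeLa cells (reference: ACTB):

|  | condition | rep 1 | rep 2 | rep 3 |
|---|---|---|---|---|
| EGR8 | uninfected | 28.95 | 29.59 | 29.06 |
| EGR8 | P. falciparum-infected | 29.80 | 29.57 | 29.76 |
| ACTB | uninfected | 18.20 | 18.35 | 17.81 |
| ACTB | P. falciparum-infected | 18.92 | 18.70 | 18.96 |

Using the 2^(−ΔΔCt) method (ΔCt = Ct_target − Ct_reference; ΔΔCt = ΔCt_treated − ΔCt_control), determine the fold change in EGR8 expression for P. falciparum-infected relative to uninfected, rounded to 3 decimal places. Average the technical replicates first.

1.173

Mean Ct: EGR8 uninfected 29.200; EGR8 P. falciparum-infected 29.710; ACTB uninfected 18.120; ACTB P. falciparum-infected 18.860
ΔCt(uninfected) = 29.200 − 18.120 = 11.080
ΔCt(P. falciparum-infected) = 29.710 − 18.860 = 10.850
ΔΔCt = 10.850 − 11.080 = -0.230
Fold change = 2^(−(-0.230)) = 2^0.230 = 1.1728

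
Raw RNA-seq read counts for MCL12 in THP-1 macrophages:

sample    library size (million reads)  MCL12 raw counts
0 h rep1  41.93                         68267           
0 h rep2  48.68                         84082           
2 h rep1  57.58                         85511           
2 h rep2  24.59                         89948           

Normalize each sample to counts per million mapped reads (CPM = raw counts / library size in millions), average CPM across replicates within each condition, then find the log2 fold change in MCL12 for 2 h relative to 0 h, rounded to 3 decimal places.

0.616

CPM(0 h rep1) = 68267 / 41.93 = 1628.1183
CPM(0 h rep2) = 84082 / 48.68 = 1727.2391
CPM(2 h rep1) = 85511 / 57.58 = 1485.0816
CPM(2 h rep2) = 89948 / 24.59 = 3657.9097
mean CPM(0 h) = 1677.6787; mean CPM(2 h) = 2571.4957
Fold change = 2571.4957 / 1677.6787 = 1.53277
log2(1.53277) = 0.6161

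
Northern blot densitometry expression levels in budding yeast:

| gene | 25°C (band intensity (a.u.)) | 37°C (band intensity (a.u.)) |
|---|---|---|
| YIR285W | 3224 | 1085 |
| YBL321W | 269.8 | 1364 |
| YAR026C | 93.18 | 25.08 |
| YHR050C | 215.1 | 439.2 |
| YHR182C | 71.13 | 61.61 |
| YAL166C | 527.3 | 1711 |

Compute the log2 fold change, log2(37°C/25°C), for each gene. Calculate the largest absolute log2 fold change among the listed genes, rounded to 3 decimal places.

2.338

log2(1085/3224) = -1.571  (YIR285W)
log2(1364/269.8) = 2.338  (YBL321W)
log2(25.08/93.18) = -1.893  (YAR026C)
log2(439.2/215.1) = 1.030  (YHR050C)
log2(61.61/71.13) = -0.207  (YHR182C)
log2(1711/527.3) = 1.698  (YAL166C)
The largest magnitude belongs to YBL321W.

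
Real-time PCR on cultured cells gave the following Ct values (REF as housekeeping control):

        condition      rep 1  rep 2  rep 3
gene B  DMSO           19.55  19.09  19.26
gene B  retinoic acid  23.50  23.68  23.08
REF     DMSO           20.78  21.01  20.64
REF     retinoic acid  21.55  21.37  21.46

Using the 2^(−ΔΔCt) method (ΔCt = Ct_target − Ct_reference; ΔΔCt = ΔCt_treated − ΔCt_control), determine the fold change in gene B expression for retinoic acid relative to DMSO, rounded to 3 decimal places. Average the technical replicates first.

Mean Ct: gene B DMSO 19.300; gene B retinoic acid 23.420; REF DMSO 20.810; REF retinoic acid 21.460
ΔCt(DMSO) = 19.300 − 20.810 = -1.510
ΔCt(retinoic acid) = 23.420 − 21.460 = 1.960
ΔΔCt = 1.960 − (-1.510) = 3.470
Fold change = 2^(−3.470) = 0.0902

0.090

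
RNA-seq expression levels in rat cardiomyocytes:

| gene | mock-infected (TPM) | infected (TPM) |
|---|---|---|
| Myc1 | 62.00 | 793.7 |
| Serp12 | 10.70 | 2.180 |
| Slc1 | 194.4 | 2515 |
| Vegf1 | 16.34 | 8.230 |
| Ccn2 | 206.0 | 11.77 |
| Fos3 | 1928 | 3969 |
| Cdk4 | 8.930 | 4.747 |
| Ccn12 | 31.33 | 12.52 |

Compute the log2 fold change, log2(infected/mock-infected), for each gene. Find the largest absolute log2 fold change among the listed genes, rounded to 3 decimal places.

4.129

log2(793.7/62.00) = 3.678  (Myc1)
log2(2.180/10.70) = -2.295  (Serp12)
log2(2515/194.4) = 3.693  (Slc1)
log2(8.230/16.34) = -0.989  (Vegf1)
log2(11.77/206.0) = -4.129  (Ccn2)
log2(3969/1928) = 1.042  (Fos3)
log2(4.747/8.930) = -0.912  (Cdk4)
log2(12.52/31.33) = -1.323  (Ccn12)
The largest magnitude belongs to Ccn2.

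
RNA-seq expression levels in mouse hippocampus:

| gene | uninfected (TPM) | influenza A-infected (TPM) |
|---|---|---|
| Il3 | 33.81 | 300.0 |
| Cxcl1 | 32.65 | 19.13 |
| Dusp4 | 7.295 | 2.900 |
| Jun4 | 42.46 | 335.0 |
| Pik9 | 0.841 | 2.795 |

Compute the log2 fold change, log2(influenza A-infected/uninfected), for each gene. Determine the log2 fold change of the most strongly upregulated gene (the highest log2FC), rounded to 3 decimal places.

log2(300.0/33.81) = 3.149  (Il3)
log2(19.13/32.65) = -0.771  (Cxcl1)
log2(2.900/7.295) = -1.331  (Dusp4)
log2(335.0/42.46) = 2.980  (Jun4)
log2(2.795/0.841) = 1.733  (Pik9)
Il3 is most strongly upregulated.

3.149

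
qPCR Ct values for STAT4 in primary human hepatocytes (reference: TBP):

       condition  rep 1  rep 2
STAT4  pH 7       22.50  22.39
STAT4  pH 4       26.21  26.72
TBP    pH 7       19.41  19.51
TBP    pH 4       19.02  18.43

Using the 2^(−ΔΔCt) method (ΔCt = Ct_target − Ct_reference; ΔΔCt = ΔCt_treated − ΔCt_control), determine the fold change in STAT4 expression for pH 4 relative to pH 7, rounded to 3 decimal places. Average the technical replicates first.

Mean Ct: STAT4 pH 7 22.445; STAT4 pH 4 26.465; TBP pH 7 19.460; TBP pH 4 18.725
ΔCt(pH 7) = 22.445 − 19.460 = 2.985
ΔCt(pH 4) = 26.465 − 18.725 = 7.740
ΔΔCt = 7.740 − 2.985 = 4.755
Fold change = 2^(−4.755) = 0.0370

0.037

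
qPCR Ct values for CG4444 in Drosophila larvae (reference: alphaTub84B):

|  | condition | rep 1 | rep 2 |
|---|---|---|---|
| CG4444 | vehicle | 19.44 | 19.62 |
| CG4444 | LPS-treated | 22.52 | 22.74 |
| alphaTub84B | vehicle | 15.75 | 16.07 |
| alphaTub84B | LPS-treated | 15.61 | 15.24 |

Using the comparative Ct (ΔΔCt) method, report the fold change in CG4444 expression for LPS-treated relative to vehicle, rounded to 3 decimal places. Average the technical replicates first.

0.083

Mean Ct: CG4444 vehicle 19.530; CG4444 LPS-treated 22.630; alphaTub84B vehicle 15.910; alphaTub84B LPS-treated 15.425
ΔCt(vehicle) = 19.530 − 15.910 = 3.620
ΔCt(LPS-treated) = 22.630 − 15.425 = 7.205
ΔΔCt = 7.205 − 3.620 = 3.585
Fold change = 2^(−3.585) = 0.0833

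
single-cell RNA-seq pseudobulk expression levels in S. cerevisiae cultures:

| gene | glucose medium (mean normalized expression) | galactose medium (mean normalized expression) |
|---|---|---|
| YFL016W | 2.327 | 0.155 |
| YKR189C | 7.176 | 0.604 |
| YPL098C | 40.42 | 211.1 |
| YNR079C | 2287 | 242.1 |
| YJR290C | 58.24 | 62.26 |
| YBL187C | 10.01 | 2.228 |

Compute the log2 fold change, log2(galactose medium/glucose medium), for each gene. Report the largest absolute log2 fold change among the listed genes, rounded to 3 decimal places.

log2(0.155/2.327) = -3.908  (YFL016W)
log2(0.604/7.176) = -3.571  (YKR189C)
log2(211.1/40.42) = 2.385  (YPL098C)
log2(242.1/2287) = -3.240  (YNR079C)
log2(62.26/58.24) = 0.096  (YJR290C)
log2(2.228/10.01) = -2.168  (YBL187C)
The largest magnitude belongs to YFL016W.

3.908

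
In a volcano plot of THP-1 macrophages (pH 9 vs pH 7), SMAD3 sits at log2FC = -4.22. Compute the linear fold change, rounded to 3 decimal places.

Fold change = 2^(-4.22) = 0.0537
That is, SMAD3 drops to 5.4% of the pH 7 level.

0.054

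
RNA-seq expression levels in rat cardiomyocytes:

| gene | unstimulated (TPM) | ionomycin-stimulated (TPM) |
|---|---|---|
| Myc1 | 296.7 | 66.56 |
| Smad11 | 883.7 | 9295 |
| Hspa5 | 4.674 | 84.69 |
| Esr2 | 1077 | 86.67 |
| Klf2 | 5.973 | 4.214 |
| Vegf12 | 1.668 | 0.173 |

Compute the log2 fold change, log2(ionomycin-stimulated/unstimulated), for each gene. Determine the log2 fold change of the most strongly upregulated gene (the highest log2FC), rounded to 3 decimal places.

log2(66.56/296.7) = -2.156  (Myc1)
log2(9295/883.7) = 3.395  (Smad11)
log2(84.69/4.674) = 4.179  (Hspa5)
log2(86.67/1077) = -3.635  (Esr2)
log2(4.214/5.973) = -0.503  (Klf2)
log2(0.173/1.668) = -3.269  (Vegf12)
Hspa5 is most strongly upregulated.

4.179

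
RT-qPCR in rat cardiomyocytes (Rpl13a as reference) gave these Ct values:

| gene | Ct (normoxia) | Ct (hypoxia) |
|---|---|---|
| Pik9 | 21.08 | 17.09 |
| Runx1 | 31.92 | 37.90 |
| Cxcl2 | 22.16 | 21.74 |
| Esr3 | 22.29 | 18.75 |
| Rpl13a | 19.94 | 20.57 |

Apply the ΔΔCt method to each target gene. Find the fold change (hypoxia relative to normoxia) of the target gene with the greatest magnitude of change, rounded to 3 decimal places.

Pik9: ΔΔCt = (17.09−20.57) − (21.08−19.94) = -3.48 − 1.14 = -4.62; fold change = 2^4.62 = 24.590
Runx1: ΔΔCt = (37.90−20.57) − (31.92−19.94) = 17.33 − 11.98 = 5.35; fold change = 2^-5.35 = 0.025
Cxcl2: ΔΔCt = (21.74−20.57) − (22.16−19.94) = 1.17 − 2.22 = -1.05; fold change = 2^1.05 = 2.071
Esr3: ΔΔCt = (18.75−20.57) − (22.29−19.94) = -1.82 − 2.35 = -4.17; fold change = 2^4.17 = 18.001
Runx1 has the largest |ΔΔCt| = 5.35.

0.025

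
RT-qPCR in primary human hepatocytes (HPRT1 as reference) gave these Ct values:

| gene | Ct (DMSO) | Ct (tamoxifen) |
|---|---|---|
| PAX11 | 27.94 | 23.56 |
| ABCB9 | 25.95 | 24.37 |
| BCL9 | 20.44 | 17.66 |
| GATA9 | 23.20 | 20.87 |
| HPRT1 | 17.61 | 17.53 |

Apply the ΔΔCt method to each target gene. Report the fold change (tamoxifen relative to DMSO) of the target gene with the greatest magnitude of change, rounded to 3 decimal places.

PAX11: ΔΔCt = (23.56−17.53) − (27.94−17.61) = 6.03 − 10.33 = -4.30; fold change = 2^4.30 = 19.698
ABCB9: ΔΔCt = (24.37−17.53) − (25.95−17.61) = 6.84 − 8.34 = -1.50; fold change = 2^1.50 = 2.828
BCL9: ΔΔCt = (17.66−17.53) − (20.44−17.61) = 0.13 − 2.83 = -2.70; fold change = 2^2.70 = 6.498
GATA9: ΔΔCt = (20.87−17.53) − (23.20−17.61) = 3.34 − 5.59 = -2.25; fold change = 2^2.25 = 4.757
PAX11 has the largest |ΔΔCt| = 4.30.

19.698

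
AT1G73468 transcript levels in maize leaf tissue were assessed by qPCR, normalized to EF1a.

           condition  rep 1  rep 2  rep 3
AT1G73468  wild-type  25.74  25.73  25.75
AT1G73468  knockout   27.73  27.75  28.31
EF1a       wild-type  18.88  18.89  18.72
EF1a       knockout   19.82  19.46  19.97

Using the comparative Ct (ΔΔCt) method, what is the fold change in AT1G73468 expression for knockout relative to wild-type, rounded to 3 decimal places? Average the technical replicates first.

Mean Ct: AT1G73468 wild-type 25.740; AT1G73468 knockout 27.930; EF1a wild-type 18.830; EF1a knockout 19.750
ΔCt(wild-type) = 25.740 − 18.830 = 6.910
ΔCt(knockout) = 27.930 − 19.750 = 8.180
ΔΔCt = 8.180 − 6.910 = 1.270
Fold change = 2^(−1.270) = 0.4147

0.415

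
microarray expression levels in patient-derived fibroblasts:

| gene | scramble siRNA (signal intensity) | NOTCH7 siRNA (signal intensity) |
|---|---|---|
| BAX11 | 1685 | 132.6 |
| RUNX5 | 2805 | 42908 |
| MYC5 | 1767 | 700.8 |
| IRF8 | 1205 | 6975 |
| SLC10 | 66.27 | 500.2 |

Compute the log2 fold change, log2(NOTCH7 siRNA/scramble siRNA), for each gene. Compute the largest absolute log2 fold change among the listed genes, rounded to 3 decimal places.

log2(132.6/1685) = -3.668  (BAX11)
log2(42908/2805) = 3.935  (RUNX5)
log2(700.8/1767) = -1.334  (MYC5)
log2(6975/1205) = 2.533  (IRF8)
log2(500.2/66.27) = 2.916  (SLC10)
The largest magnitude belongs to RUNX5.

3.935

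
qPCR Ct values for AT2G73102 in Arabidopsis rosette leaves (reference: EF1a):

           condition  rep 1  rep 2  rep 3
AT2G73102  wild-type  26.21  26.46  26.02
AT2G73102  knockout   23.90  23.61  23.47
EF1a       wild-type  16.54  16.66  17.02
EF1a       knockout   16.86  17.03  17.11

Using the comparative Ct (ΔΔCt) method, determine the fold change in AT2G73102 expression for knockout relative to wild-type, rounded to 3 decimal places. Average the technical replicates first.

7.111

Mean Ct: AT2G73102 wild-type 26.230; AT2G73102 knockout 23.660; EF1a wild-type 16.740; EF1a knockout 17.000
ΔCt(wild-type) = 26.230 − 16.740 = 9.490
ΔCt(knockout) = 23.660 − 17.000 = 6.660
ΔΔCt = 6.660 − 9.490 = -2.830
Fold change = 2^(−(-2.830)) = 2^2.830 = 7.1107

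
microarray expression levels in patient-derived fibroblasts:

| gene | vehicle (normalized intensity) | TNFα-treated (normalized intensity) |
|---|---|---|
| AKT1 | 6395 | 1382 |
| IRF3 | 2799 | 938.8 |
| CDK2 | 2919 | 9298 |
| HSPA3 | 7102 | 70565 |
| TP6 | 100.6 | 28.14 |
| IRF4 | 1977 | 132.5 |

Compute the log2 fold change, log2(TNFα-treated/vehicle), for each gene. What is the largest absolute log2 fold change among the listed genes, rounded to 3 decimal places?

log2(1382/6395) = -2.210  (AKT1)
log2(938.8/2799) = -1.576  (IRF3)
log2(9298/2919) = 1.671  (CDK2)
log2(70565/7102) = 3.313  (HSPA3)
log2(28.14/100.6) = -1.838  (TP6)
log2(132.5/1977) = -3.899  (IRF4)
The largest magnitude belongs to IRF4.

3.899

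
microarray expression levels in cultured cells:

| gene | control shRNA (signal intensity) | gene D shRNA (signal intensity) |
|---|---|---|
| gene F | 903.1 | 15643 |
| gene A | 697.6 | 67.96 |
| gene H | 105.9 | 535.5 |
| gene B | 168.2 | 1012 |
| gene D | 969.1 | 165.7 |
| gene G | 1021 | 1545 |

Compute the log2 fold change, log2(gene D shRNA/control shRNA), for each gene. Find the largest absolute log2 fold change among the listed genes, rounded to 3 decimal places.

log2(15643/903.1) = 4.114  (gene F)
log2(67.96/697.6) = -3.360  (gene A)
log2(535.5/105.9) = 2.338  (gene H)
log2(1012/168.2) = 2.589  (gene B)
log2(165.7/969.1) = -2.548  (gene D)
log2(1545/1021) = 0.598  (gene G)
The largest magnitude belongs to gene F.

4.114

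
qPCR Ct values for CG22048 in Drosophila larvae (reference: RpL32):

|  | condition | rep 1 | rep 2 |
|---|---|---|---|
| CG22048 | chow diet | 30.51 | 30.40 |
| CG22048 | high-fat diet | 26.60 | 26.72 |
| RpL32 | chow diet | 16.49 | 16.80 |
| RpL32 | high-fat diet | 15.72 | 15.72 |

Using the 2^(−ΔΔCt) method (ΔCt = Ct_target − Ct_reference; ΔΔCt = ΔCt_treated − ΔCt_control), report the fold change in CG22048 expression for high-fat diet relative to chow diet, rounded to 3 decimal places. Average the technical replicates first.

Mean Ct: CG22048 chow diet 30.455; CG22048 high-fat diet 26.660; RpL32 chow diet 16.645; RpL32 high-fat diet 15.720
ΔCt(chow diet) = 30.455 − 16.645 = 13.810
ΔCt(high-fat diet) = 26.660 − 15.720 = 10.940
ΔΔCt = 10.940 − 13.810 = -2.870
Fold change = 2^(−(-2.870)) = 2^2.870 = 7.3107

7.311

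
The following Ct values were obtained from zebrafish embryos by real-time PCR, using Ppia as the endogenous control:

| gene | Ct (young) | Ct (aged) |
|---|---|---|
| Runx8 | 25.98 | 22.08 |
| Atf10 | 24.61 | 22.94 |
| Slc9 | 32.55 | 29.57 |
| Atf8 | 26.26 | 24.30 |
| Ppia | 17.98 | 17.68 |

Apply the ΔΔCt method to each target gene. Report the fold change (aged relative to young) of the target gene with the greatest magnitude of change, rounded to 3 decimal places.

Runx8: ΔΔCt = (22.08−17.68) − (25.98−17.98) = 4.40 − 8.00 = -3.60; fold change = 2^3.60 = 12.126
Atf10: ΔΔCt = (22.94−17.68) − (24.61−17.98) = 5.26 − 6.63 = -1.37; fold change = 2^1.37 = 2.585
Slc9: ΔΔCt = (29.57−17.68) − (32.55−17.98) = 11.89 − 14.57 = -2.68; fold change = 2^2.68 = 6.409
Atf8: ΔΔCt = (24.30−17.68) − (26.26−17.98) = 6.62 − 8.28 = -1.66; fold change = 2^1.66 = 3.160
Runx8 has the largest |ΔΔCt| = 3.60.

12.126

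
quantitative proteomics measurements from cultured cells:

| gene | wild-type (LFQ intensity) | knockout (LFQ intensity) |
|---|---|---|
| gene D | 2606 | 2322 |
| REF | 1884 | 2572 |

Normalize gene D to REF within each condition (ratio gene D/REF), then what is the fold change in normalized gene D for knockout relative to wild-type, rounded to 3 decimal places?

0.653

gene D/REF (wild-type) = 2606 / 1884 = 1.3832
gene D/REF (knockout) = 2322 / 2572 = 0.9028
Fold change = 0.9028 / 1.3832 = 0.6527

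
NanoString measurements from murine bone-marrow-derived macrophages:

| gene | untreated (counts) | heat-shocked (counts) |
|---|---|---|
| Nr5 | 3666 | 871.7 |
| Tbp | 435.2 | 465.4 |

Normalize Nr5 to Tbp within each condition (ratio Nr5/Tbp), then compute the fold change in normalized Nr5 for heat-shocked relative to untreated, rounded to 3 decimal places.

Nr5/Tbp (untreated) = 3666 / 435.2 = 8.4237
Nr5/Tbp (heat-shocked) = 871.7 / 465.4 = 1.873
Fold change = 1.873 / 8.4237 = 0.2223

0.222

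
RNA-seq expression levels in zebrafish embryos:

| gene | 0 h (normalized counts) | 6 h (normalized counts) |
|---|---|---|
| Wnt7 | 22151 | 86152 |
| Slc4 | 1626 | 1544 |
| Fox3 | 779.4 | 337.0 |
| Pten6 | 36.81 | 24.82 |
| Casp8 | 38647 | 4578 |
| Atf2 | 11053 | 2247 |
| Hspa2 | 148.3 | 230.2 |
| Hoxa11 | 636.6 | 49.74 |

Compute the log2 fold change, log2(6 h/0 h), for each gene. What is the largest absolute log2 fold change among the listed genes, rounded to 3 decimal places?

3.678

log2(86152/22151) = 1.960  (Wnt7)
log2(1544/1626) = -0.075  (Slc4)
log2(337.0/779.4) = -1.210  (Fox3)
log2(24.82/36.81) = -0.569  (Pten6)
log2(4578/38647) = -3.078  (Casp8)
log2(2247/11053) = -2.298  (Atf2)
log2(230.2/148.3) = 0.634  (Hspa2)
log2(49.74/636.6) = -3.678  (Hoxa11)
The largest magnitude belongs to Hoxa11.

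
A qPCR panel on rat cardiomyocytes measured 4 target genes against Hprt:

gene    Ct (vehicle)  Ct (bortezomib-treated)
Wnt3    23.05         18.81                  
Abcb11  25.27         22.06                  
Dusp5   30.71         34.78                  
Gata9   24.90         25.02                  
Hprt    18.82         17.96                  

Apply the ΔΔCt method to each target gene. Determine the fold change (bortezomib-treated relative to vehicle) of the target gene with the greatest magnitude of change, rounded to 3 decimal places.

Wnt3: ΔΔCt = (18.81−17.96) − (23.05−18.82) = 0.85 − 4.23 = -3.38; fold change = 2^3.38 = 10.411
Abcb11: ΔΔCt = (22.06−17.96) − (25.27−18.82) = 4.10 − 6.45 = -2.35; fold change = 2^2.35 = 5.098
Dusp5: ΔΔCt = (34.78−17.96) − (30.71−18.82) = 16.82 − 11.89 = 4.93; fold change = 2^-4.93 = 0.033
Gata9: ΔΔCt = (25.02−17.96) − (24.90−18.82) = 7.06 − 6.08 = 0.98; fold change = 2^-0.98 = 0.507
Dusp5 has the largest |ΔΔCt| = 4.93.

0.033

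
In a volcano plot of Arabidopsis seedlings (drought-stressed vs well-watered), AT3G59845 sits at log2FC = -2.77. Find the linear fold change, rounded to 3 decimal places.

0.147

Fold change = 2^(-2.77) = 0.1466
That is, AT3G59845 drops to 14.7% of the well-watered level.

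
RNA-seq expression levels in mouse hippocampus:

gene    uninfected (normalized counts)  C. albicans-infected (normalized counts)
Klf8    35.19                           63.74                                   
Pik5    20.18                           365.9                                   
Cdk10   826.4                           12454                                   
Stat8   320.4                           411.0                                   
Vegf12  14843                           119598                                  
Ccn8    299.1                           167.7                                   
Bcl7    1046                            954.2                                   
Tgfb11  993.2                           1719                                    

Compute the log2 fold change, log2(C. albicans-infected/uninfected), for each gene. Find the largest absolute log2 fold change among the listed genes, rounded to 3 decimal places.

log2(63.74/35.19) = 0.857  (Klf8)
log2(365.9/20.18) = 4.180  (Pik5)
log2(12454/826.4) = 3.914  (Cdk10)
log2(411.0/320.4) = 0.359  (Stat8)
log2(119598/14843) = 3.010  (Vegf12)
log2(167.7/299.1) = -0.835  (Ccn8)
log2(954.2/1046) = -0.133  (Bcl7)
log2(1719/993.2) = 0.791  (Tgfb11)
The largest magnitude belongs to Pik5.

4.180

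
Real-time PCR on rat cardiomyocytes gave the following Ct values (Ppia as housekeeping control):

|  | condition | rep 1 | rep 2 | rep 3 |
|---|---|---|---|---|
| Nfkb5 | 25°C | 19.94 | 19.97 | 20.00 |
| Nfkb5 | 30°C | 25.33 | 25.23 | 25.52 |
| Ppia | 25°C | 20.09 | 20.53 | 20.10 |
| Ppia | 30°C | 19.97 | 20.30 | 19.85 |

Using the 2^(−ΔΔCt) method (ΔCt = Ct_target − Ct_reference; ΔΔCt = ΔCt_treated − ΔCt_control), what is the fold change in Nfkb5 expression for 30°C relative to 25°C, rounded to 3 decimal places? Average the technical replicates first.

0.021

Mean Ct: Nfkb5 25°C 19.970; Nfkb5 30°C 25.360; Ppia 25°C 20.240; Ppia 30°C 20.040
ΔCt(25°C) = 19.970 − 20.240 = -0.270
ΔCt(30°C) = 25.360 − 20.040 = 5.320
ΔΔCt = 5.320 − (-0.270) = 5.590
Fold change = 2^(−5.590) = 0.0208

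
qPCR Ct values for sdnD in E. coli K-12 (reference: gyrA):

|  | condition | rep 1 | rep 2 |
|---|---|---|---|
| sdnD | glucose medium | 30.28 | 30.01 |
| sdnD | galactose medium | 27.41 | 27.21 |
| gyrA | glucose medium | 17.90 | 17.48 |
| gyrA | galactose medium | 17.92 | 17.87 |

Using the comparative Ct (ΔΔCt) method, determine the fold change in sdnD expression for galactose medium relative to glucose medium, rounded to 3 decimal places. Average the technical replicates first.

Mean Ct: sdnD glucose medium 30.145; sdnD galactose medium 27.310; gyrA glucose medium 17.690; gyrA galactose medium 17.895
ΔCt(glucose medium) = 30.145 − 17.690 = 12.455
ΔCt(galactose medium) = 27.310 − 17.895 = 9.415
ΔΔCt = 9.415 − 12.455 = -3.040
Fold change = 2^(−(-3.040)) = 2^3.040 = 8.2249

8.225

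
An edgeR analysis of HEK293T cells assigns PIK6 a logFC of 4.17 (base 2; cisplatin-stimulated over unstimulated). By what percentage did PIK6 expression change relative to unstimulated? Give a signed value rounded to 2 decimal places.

1700.09%

Fold change = 2^(4.17) = 18.0009
Percent change = (FC − 1) × 100% = (18.0009 − 1) × 100 = 1700.09%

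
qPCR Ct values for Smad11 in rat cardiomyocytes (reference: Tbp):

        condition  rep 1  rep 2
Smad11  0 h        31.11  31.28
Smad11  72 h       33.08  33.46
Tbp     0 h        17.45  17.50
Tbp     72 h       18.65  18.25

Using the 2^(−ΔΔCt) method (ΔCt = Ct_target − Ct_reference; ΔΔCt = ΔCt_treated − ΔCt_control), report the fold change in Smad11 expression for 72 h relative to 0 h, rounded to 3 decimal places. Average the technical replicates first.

0.467

Mean Ct: Smad11 0 h 31.195; Smad11 72 h 33.270; Tbp 0 h 17.475; Tbp 72 h 18.450
ΔCt(0 h) = 31.195 − 17.475 = 13.720
ΔCt(72 h) = 33.270 − 18.450 = 14.820
ΔΔCt = 14.820 − 13.720 = 1.100
Fold change = 2^(−1.100) = 0.4665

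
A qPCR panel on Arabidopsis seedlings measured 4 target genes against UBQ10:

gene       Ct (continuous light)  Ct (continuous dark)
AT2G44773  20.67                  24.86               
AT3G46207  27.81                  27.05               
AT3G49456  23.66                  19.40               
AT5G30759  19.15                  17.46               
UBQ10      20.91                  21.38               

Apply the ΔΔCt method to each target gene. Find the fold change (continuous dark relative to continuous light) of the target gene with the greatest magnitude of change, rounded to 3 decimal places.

26.538

AT2G44773: ΔΔCt = (24.86−21.38) − (20.67−20.91) = 3.48 − (-0.24) = 3.72; fold change = 2^-3.72 = 0.076
AT3G46207: ΔΔCt = (27.05−21.38) − (27.81−20.91) = 5.67 − 6.90 = -1.23; fold change = 2^1.23 = 2.346
AT3G49456: ΔΔCt = (19.40−21.38) − (23.66−20.91) = -1.98 − 2.75 = -4.73; fold change = 2^4.73 = 26.538
AT5G30759: ΔΔCt = (17.46−21.38) − (19.15−20.91) = -3.92 − (-1.76) = -2.16; fold change = 2^2.16 = 4.469
AT3G49456 has the largest |ΔΔCt| = 4.73.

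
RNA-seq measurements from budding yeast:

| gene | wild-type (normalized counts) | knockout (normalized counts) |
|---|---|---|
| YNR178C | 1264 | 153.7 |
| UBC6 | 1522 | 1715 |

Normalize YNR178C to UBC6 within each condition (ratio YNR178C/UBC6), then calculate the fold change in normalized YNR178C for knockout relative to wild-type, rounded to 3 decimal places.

YNR178C/UBC6 (wild-type) = 1264 / 1522 = 0.83049
YNR178C/UBC6 (knockout) = 153.7 / 1715 = 0.089621
Fold change = 0.089621 / 0.83049 = 0.1079

0.108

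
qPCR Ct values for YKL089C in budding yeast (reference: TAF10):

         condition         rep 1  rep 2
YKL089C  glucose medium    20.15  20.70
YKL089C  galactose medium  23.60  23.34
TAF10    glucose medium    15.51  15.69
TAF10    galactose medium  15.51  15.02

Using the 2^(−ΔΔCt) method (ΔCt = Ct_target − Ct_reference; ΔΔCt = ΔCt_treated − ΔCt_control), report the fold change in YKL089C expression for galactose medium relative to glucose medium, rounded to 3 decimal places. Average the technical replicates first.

0.096

Mean Ct: YKL089C glucose medium 20.425; YKL089C galactose medium 23.470; TAF10 glucose medium 15.600; TAF10 galactose medium 15.265
ΔCt(glucose medium) = 20.425 − 15.600 = 4.825
ΔCt(galactose medium) = 23.470 − 15.265 = 8.205
ΔΔCt = 8.205 − 4.825 = 3.380
Fold change = 2^(−3.380) = 0.0961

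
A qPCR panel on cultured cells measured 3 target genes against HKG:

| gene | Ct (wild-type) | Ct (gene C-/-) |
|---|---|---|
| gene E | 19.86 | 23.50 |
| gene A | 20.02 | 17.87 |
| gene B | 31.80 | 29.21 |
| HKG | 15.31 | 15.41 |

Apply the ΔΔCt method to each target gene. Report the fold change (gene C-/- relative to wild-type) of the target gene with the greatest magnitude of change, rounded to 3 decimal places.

gene E: ΔΔCt = (23.50−15.41) − (19.86−15.31) = 8.09 − 4.55 = 3.54; fold change = 2^-3.54 = 0.086
gene A: ΔΔCt = (17.87−15.41) − (20.02−15.31) = 2.46 − 4.71 = -2.25; fold change = 2^2.25 = 4.757
gene B: ΔΔCt = (29.21−15.41) − (31.80−15.31) = 13.80 − 16.49 = -2.69; fold change = 2^2.69 = 6.453
gene E has the largest |ΔΔCt| = 3.54.

0.086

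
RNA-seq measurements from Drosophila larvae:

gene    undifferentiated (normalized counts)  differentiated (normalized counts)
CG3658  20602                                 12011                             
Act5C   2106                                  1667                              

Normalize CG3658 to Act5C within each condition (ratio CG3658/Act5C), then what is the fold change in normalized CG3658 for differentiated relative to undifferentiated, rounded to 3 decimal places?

0.737

CG3658/Act5C (undifferentiated) = 20602 / 2106 = 9.7825
CG3658/Act5C (differentiated) = 12011 / 1667 = 7.2052
Fold change = 7.2052 / 9.7825 = 0.7365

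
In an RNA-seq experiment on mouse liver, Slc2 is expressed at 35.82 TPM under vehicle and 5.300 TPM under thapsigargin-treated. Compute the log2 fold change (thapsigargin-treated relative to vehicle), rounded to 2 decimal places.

Fold change = 5.300 / 35.82 = 0.1480
log2(0.1480) = -2.757

-2.76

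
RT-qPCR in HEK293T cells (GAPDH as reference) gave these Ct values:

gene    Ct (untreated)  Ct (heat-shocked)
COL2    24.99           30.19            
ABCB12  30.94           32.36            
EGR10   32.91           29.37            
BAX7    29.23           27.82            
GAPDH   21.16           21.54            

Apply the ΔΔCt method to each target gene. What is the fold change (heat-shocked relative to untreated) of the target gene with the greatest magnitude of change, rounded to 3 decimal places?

COL2: ΔΔCt = (30.19−21.54) − (24.99−21.16) = 8.65 − 3.83 = 4.82; fold change = 2^-4.82 = 0.035
ABCB12: ΔΔCt = (32.36−21.54) − (30.94−21.16) = 10.82 − 9.78 = 1.04; fold change = 2^-1.04 = 0.486
EGR10: ΔΔCt = (29.37−21.54) − (32.91−21.16) = 7.83 − 11.75 = -3.92; fold change = 2^3.92 = 15.137
BAX7: ΔΔCt = (27.82−21.54) − (29.23−21.16) = 6.28 − 8.07 = -1.79; fold change = 2^1.79 = 3.458
COL2 has the largest |ΔΔCt| = 4.82.

0.035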